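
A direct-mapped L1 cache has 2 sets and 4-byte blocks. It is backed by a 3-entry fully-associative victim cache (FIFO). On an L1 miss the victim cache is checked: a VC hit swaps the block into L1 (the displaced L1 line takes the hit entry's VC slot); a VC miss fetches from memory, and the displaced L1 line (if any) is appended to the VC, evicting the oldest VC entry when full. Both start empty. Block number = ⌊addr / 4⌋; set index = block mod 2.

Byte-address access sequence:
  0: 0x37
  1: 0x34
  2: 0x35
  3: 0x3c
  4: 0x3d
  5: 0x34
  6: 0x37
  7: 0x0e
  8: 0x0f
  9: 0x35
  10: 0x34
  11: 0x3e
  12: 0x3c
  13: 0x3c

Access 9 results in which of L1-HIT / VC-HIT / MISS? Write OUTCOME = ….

0: 0x37 (blk 13, set 1) → MISS  vc=[]
1: 0x34 (blk 13, set 1) → L1-HIT  vc=[]
2: 0x35 (blk 13, set 1) → L1-HIT  vc=[]
3: 0x3c (blk 15, set 1) → MISS  vc=[13]
4: 0x3d (blk 15, set 1) → L1-HIT  vc=[13]
5: 0x34 (blk 13, set 1) → VC-HIT  vc=[15]
6: 0x37 (blk 13, set 1) → L1-HIT  vc=[15]
7: 0xe (blk 3, set 1) → MISS  vc=[15, 13]
8: 0xf (blk 3, set 1) → L1-HIT  vc=[15, 13]
9: 0x35 (blk 13, set 1) → VC-HIT  vc=[15, 3]
10: 0x34 (blk 13, set 1) → L1-HIT  vc=[15, 3]
11: 0x3e (blk 15, set 1) → VC-HIT  vc=[13, 3]
12: 0x3c (blk 15, set 1) → L1-HIT  vc=[13, 3]
13: 0x3c (blk 15, set 1) → L1-HIT  vc=[13, 3]

OUTCOME = VC-HIT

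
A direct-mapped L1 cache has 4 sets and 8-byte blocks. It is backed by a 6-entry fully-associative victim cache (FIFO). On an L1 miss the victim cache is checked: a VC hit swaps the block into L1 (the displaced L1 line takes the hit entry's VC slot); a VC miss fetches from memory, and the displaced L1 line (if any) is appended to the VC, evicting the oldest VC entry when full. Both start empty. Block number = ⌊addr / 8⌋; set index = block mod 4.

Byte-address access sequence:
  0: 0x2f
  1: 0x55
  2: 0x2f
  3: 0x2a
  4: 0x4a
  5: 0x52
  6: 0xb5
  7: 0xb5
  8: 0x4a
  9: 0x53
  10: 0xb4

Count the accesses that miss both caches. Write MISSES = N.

  [0] addr=0x2f blk=5 s=1: MISS | VC []
  [1] addr=0x55 blk=10 s=2: MISS | VC []
  [2] addr=0x2f blk=5 s=1: L1-HIT | VC []
  [3] addr=0x2a blk=5 s=1: L1-HIT | VC []
  [4] addr=0x4a blk=9 s=1: MISS | VC [5]
  [5] addr=0x52 blk=10 s=2: L1-HIT | VC [5]
  [6] addr=0xb5 blk=22 s=2: MISS | VC [5, 10]
  [7] addr=0xb5 blk=22 s=2: L1-HIT | VC [5, 10]
  [8] addr=0x4a blk=9 s=1: L1-HIT | VC [5, 10]
  [9] addr=0x53 blk=10 s=2: VC-HIT | VC [5, 22]
  [10] addr=0xb4 blk=22 s=2: VC-HIT | VC [5, 10]

MISSES = 4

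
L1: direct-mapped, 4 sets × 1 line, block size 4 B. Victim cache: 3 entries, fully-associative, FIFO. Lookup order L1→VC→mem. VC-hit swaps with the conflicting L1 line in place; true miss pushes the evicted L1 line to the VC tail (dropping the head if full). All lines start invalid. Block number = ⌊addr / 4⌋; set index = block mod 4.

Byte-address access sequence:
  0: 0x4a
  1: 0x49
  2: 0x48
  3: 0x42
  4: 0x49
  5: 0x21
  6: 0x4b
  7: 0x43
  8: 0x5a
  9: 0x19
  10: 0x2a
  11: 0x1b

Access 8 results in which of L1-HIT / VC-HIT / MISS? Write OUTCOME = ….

OUTCOME = MISS

#0 0x4a→b18/s2 MISS; vc=[]
#1 0x49→b18/s2 L1-HIT; vc=[]
#2 0x48→b18/s2 L1-HIT; vc=[]
#3 0x42→b16/s0 MISS; vc=[]
#4 0x49→b18/s2 L1-HIT; vc=[]
#5 0x21→b8/s0 MISS; vc=[16]
#6 0x4b→b18/s2 L1-HIT; vc=[16]
#7 0x43→b16/s0 VC-HIT; vc=[8]
#8 0x5a→b22/s2 MISS; vc=[8,18]
#9 0x19→b6/s2 MISS; vc=[8,18,22]
#10 0x2a→b10/s2 MISS; vc=[18,22,6]
#11 0x1b→b6/s2 VC-HIT; vc=[18,22,10]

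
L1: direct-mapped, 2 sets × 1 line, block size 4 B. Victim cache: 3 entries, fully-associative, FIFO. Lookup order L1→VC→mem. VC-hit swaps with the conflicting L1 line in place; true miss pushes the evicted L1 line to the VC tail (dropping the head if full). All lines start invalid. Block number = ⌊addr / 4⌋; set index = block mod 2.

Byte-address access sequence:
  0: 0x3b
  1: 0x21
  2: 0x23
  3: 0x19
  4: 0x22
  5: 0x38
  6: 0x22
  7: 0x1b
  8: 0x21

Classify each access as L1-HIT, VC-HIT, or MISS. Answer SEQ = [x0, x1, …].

0: 0x3b (blk 14, set 0) → MISS  vc=[]
1: 0x21 (blk 8, set 0) → MISS  vc=[14]
2: 0x23 (blk 8, set 0) → L1-HIT  vc=[14]
3: 0x19 (blk 6, set 0) → MISS  vc=[14, 8]
4: 0x22 (blk 8, set 0) → VC-HIT  vc=[14, 6]
5: 0x38 (blk 14, set 0) → VC-HIT  vc=[8, 6]
6: 0x22 (blk 8, set 0) → VC-HIT  vc=[14, 6]
7: 0x1b (blk 6, set 0) → VC-HIT  vc=[14, 8]
8: 0x21 (blk 8, set 0) → VC-HIT  vc=[14, 6]

SEQ = [MISS, MISS, L1-HIT, MISS, VC-HIT, VC-HIT, VC-HIT, VC-HIT, VC-HIT]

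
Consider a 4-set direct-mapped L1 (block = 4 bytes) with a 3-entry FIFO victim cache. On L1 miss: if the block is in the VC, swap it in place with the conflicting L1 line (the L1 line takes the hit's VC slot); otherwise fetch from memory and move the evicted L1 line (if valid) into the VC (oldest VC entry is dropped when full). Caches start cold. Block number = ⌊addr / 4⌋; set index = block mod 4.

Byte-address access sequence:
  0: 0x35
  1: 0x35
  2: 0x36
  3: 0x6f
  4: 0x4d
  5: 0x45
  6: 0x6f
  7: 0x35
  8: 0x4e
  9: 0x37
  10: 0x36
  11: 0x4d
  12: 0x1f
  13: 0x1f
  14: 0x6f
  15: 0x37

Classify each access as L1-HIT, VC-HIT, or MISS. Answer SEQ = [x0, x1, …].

#0 0x35→b13/s1 MISS; vc=[]
#1 0x35→b13/s1 L1-HIT; vc=[]
#2 0x36→b13/s1 L1-HIT; vc=[]
#3 0x6f→b27/s3 MISS; vc=[]
#4 0x4d→b19/s3 MISS; vc=[27]
#5 0x45→b17/s1 MISS; vc=[27,13]
#6 0x6f→b27/s3 VC-HIT; vc=[19,13]
#7 0x35→b13/s1 VC-HIT; vc=[19,17]
#8 0x4e→b19/s3 VC-HIT; vc=[27,17]
#9 0x37→b13/s1 L1-HIT; vc=[27,17]
#10 0x36→b13/s1 L1-HIT; vc=[27,17]
#11 0x4d→b19/s3 L1-HIT; vc=[27,17]
#12 0x1f→b7/s3 MISS; vc=[27,17,19]
#13 0x1f→b7/s3 L1-HIT; vc=[27,17,19]
#14 0x6f→b27/s3 VC-HIT; vc=[7,17,19]
#15 0x37→b13/s1 L1-HIT; vc=[7,17,19]

SEQ = [MISS, L1-HIT, L1-HIT, MISS, MISS, MISS, VC-HIT, VC-HIT, VC-HIT, L1-HIT, L1-HIT, L1-HIT, MISS, L1-HIT, VC-HIT, L1-HIT]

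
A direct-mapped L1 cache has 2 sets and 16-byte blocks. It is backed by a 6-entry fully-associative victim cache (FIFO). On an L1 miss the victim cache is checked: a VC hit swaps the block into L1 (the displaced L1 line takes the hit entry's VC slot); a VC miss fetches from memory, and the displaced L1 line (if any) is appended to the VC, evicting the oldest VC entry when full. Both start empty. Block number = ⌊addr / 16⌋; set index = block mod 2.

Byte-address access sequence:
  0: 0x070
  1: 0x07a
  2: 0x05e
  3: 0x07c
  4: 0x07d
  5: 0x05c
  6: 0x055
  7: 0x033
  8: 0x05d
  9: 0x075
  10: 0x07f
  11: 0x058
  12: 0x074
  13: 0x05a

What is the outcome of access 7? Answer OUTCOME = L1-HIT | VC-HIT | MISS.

  [0] addr=0x70 blk=7 s=1: MISS | VC []
  [1] addr=0x7a blk=7 s=1: L1-HIT | VC []
  [2] addr=0x5e blk=5 s=1: MISS | VC [7]
  [3] addr=0x7c blk=7 s=1: VC-HIT | VC [5]
  [4] addr=0x7d blk=7 s=1: L1-HIT | VC [5]
  [5] addr=0x5c blk=5 s=1: VC-HIT | VC [7]
  [6] addr=0x55 blk=5 s=1: L1-HIT | VC [7]
  [7] addr=0x33 blk=3 s=1: MISS | VC [7, 5]
  [8] addr=0x5d blk=5 s=1: VC-HIT | VC [7, 3]
  [9] addr=0x75 blk=7 s=1: VC-HIT | VC [5, 3]
  [10] addr=0x7f blk=7 s=1: L1-HIT | VC [5, 3]
  [11] addr=0x58 blk=5 s=1: VC-HIT | VC [7, 3]
  [12] addr=0x74 blk=7 s=1: VC-HIT | VC [5, 3]
  [13] addr=0x5a blk=5 s=1: VC-HIT | VC [7, 3]

OUTCOME = MISS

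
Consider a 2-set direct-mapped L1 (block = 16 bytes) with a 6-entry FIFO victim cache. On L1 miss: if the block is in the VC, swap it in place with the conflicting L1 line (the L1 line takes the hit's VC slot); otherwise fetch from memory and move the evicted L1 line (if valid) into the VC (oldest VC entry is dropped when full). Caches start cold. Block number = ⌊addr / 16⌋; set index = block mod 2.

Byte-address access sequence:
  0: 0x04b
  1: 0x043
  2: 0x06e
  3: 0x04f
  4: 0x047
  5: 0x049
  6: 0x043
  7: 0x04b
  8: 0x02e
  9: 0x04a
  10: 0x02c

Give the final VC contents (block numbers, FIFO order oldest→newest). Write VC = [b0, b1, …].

VC = [6, 4]

#0 0x4b→b4/s0 MISS; vc=[]
#1 0x43→b4/s0 L1-HIT; vc=[]
#2 0x6e→b6/s0 MISS; vc=[4]
#3 0x4f→b4/s0 VC-HIT; vc=[6]
#4 0x47→b4/s0 L1-HIT; vc=[6]
#5 0x49→b4/s0 L1-HIT; vc=[6]
#6 0x43→b4/s0 L1-HIT; vc=[6]
#7 0x4b→b4/s0 L1-HIT; vc=[6]
#8 0x2e→b2/s0 MISS; vc=[6,4]
#9 0x4a→b4/s0 VC-HIT; vc=[6,2]
#10 0x2c→b2/s0 VC-HIT; vc=[6,4]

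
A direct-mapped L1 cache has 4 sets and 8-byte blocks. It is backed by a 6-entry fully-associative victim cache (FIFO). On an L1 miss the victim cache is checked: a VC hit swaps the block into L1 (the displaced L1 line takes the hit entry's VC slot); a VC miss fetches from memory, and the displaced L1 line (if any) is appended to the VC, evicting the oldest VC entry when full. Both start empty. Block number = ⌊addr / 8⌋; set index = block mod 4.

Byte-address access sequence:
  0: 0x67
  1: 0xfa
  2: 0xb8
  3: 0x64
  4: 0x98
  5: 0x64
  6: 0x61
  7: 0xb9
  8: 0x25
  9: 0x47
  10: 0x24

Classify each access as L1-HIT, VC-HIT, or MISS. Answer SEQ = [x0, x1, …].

#0 0x67→b12/s0 MISS; vc=[]
#1 0xfa→b31/s3 MISS; vc=[]
#2 0xb8→b23/s3 MISS; vc=[31]
#3 0x64→b12/s0 L1-HIT; vc=[31]
#4 0x98→b19/s3 MISS; vc=[31,23]
#5 0x64→b12/s0 L1-HIT; vc=[31,23]
#6 0x61→b12/s0 L1-HIT; vc=[31,23]
#7 0xb9→b23/s3 VC-HIT; vc=[31,19]
#8 0x25→b4/s0 MISS; vc=[31,19,12]
#9 0x47→b8/s0 MISS; vc=[31,19,12,4]
#10 0x24→b4/s0 VC-HIT; vc=[31,19,12,8]

SEQ = [MISS, MISS, MISS, L1-HIT, MISS, L1-HIT, L1-HIT, VC-HIT, MISS, MISS, VC-HIT]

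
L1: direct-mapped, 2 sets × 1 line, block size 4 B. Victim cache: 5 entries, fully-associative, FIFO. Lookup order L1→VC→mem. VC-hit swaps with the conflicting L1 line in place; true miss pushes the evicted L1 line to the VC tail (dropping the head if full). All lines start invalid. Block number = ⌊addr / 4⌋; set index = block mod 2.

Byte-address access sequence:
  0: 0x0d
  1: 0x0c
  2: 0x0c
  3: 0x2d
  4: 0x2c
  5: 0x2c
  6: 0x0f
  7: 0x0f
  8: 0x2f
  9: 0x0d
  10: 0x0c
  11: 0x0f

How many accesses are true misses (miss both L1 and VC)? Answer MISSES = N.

0: 0xd (blk 3, set 1) → MISS  vc=[]
1: 0xc (blk 3, set 1) → L1-HIT  vc=[]
2: 0xc (blk 3, set 1) → L1-HIT  vc=[]
3: 0x2d (blk 11, set 1) → MISS  vc=[3]
4: 0x2c (blk 11, set 1) → L1-HIT  vc=[3]
5: 0x2c (blk 11, set 1) → L1-HIT  vc=[3]
6: 0xf (blk 3, set 1) → VC-HIT  vc=[11]
7: 0xf (blk 3, set 1) → L1-HIT  vc=[11]
8: 0x2f (blk 11, set 1) → VC-HIT  vc=[3]
9: 0xd (blk 3, set 1) → VC-HIT  vc=[11]
10: 0xc (blk 3, set 1) → L1-HIT  vc=[11]
11: 0xf (blk 3, set 1) → L1-HIT  vc=[11]

MISSES = 2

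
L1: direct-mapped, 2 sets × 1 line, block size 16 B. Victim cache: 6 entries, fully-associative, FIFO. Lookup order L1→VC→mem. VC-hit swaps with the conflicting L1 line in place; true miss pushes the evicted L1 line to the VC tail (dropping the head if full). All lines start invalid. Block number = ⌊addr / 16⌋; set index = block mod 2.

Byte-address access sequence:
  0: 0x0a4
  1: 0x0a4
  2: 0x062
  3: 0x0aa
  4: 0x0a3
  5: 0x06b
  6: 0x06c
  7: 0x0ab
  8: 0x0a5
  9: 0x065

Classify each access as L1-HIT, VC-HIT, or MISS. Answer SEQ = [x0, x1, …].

SEQ = [MISS, L1-HIT, MISS, VC-HIT, L1-HIT, VC-HIT, L1-HIT, VC-HIT, L1-HIT, VC-HIT]

  [0] addr=0xa4 blk=10 s=0: MISS | VC []
  [1] addr=0xa4 blk=10 s=0: L1-HIT | VC []
  [2] addr=0x62 blk=6 s=0: MISS | VC [10]
  [3] addr=0xaa blk=10 s=0: VC-HIT | VC [6]
  [4] addr=0xa3 blk=10 s=0: L1-HIT | VC [6]
  [5] addr=0x6b blk=6 s=0: VC-HIT | VC [10]
  [6] addr=0x6c blk=6 s=0: L1-HIT | VC [10]
  [7] addr=0xab blk=10 s=0: VC-HIT | VC [6]
  [8] addr=0xa5 blk=10 s=0: L1-HIT | VC [6]
  [9] addr=0x65 blk=6 s=0: VC-HIT | VC [10]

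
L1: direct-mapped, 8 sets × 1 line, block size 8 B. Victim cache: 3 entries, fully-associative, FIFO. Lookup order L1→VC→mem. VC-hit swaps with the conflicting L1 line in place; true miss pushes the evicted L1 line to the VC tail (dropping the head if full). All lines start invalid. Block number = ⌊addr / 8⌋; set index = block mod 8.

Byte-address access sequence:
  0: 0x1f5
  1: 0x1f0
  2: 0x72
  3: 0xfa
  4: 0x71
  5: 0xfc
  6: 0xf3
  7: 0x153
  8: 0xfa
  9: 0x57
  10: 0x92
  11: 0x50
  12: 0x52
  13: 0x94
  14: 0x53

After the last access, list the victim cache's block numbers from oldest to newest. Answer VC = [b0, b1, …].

VC = [14, 42, 18]

#0 0x1f5→b62/s6 MISS; vc=[]
#1 0x1f0→b62/s6 L1-HIT; vc=[]
#2 0x72→b14/s6 MISS; vc=[62]
#3 0xfa→b31/s7 MISS; vc=[62]
#4 0x71→b14/s6 L1-HIT; vc=[62]
#5 0xfc→b31/s7 L1-HIT; vc=[62]
#6 0xf3→b30/s6 MISS; vc=[62,14]
#7 0x153→b42/s2 MISS; vc=[62,14]
#8 0xfa→b31/s7 L1-HIT; vc=[62,14]
#9 0x57→b10/s2 MISS; vc=[62,14,42]
#10 0x92→b18/s2 MISS; vc=[14,42,10]
#11 0x50→b10/s2 VC-HIT; vc=[14,42,18]
#12 0x52→b10/s2 L1-HIT; vc=[14,42,18]
#13 0x94→b18/s2 VC-HIT; vc=[14,42,10]
#14 0x53→b10/s2 VC-HIT; vc=[14,42,18]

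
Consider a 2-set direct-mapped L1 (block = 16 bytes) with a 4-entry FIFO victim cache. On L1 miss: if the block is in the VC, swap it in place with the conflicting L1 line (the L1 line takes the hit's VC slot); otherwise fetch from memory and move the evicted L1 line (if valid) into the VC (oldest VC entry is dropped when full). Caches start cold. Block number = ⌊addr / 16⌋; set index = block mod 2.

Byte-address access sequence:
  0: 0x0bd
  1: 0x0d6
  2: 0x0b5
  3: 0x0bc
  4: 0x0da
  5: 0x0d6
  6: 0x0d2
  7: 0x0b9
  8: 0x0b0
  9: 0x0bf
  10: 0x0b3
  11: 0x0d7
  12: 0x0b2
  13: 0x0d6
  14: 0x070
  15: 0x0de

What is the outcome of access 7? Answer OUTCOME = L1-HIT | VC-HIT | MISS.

0: 0xbd (blk 11, set 1) → MISS  vc=[]
1: 0xd6 (blk 13, set 1) → MISS  vc=[11]
2: 0xb5 (blk 11, set 1) → VC-HIT  vc=[13]
3: 0xbc (blk 11, set 1) → L1-HIT  vc=[13]
4: 0xda (blk 13, set 1) → VC-HIT  vc=[11]
5: 0xd6 (blk 13, set 1) → L1-HIT  vc=[11]
6: 0xd2 (blk 13, set 1) → L1-HIT  vc=[11]
7: 0xb9 (blk 11, set 1) → VC-HIT  vc=[13]
8: 0xb0 (blk 11, set 1) → L1-HIT  vc=[13]
9: 0xbf (blk 11, set 1) → L1-HIT  vc=[13]
10: 0xb3 (blk 11, set 1) → L1-HIT  vc=[13]
11: 0xd7 (blk 13, set 1) → VC-HIT  vc=[11]
12: 0xb2 (blk 11, set 1) → VC-HIT  vc=[13]
13: 0xd6 (blk 13, set 1) → VC-HIT  vc=[11]
14: 0x70 (blk 7, set 1) → MISS  vc=[11, 13]
15: 0xde (blk 13, set 1) → VC-HIT  vc=[11, 7]

OUTCOME = VC-HIT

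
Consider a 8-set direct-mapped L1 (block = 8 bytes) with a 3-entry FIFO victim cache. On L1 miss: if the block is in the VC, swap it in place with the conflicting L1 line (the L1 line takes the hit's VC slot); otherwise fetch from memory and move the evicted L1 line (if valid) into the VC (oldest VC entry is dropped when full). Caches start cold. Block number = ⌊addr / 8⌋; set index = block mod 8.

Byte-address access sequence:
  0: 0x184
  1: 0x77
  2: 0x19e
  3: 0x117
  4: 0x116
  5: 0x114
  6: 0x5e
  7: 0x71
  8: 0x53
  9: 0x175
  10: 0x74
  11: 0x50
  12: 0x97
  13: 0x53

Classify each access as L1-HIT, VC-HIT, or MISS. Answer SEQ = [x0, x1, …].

#0 0x184→b48/s0 MISS; vc=[]
#1 0x77→b14/s6 MISS; vc=[]
#2 0x19e→b51/s3 MISS; vc=[]
#3 0x117→b34/s2 MISS; vc=[]
#4 0x116→b34/s2 L1-HIT; vc=[]
#5 0x114→b34/s2 L1-HIT; vc=[]
#6 0x5e→b11/s3 MISS; vc=[51]
#7 0x71→b14/s6 L1-HIT; vc=[51]
#8 0x53→b10/s2 MISS; vc=[51,34]
#9 0x175→b46/s6 MISS; vc=[51,34,14]
#10 0x74→b14/s6 VC-HIT; vc=[51,34,46]
#11 0x50→b10/s2 L1-HIT; vc=[51,34,46]
#12 0x97→b18/s2 MISS; vc=[34,46,10]
#13 0x53→b10/s2 VC-HIT; vc=[34,46,18]

SEQ = [MISS, MISS, MISS, MISS, L1-HIT, L1-HIT, MISS, L1-HIT, MISS, MISS, VC-HIT, L1-HIT, MISS, VC-HIT]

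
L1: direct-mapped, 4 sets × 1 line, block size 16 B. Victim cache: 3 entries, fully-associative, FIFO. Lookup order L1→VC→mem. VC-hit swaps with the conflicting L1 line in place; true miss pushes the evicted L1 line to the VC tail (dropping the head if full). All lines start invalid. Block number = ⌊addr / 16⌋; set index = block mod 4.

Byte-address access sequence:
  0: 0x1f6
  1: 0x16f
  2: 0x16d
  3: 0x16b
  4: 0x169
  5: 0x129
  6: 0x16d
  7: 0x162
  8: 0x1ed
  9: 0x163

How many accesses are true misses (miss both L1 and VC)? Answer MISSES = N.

#0 0x1f6→b31/s3 MISS; vc=[]
#1 0x16f→b22/s2 MISS; vc=[]
#2 0x16d→b22/s2 L1-HIT; vc=[]
#3 0x16b→b22/s2 L1-HIT; vc=[]
#4 0x169→b22/s2 L1-HIT; vc=[]
#5 0x129→b18/s2 MISS; vc=[22]
#6 0x16d→b22/s2 VC-HIT; vc=[18]
#7 0x162→b22/s2 L1-HIT; vc=[18]
#8 0x1ed→b30/s2 MISS; vc=[18,22]
#9 0x163→b22/s2 VC-HIT; vc=[18,30]

MISSES = 4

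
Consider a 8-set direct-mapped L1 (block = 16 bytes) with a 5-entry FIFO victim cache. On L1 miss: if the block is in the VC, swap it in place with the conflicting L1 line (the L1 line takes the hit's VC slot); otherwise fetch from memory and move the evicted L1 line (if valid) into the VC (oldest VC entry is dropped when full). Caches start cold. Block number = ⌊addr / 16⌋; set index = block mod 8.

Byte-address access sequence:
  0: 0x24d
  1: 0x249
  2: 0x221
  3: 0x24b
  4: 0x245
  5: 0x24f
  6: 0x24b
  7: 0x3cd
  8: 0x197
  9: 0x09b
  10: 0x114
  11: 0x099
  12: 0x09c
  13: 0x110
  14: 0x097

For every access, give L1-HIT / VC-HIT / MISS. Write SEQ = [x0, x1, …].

0: 0x24d (blk 36, set 4) → MISS  vc=[]
1: 0x249 (blk 36, set 4) → L1-HIT  vc=[]
2: 0x221 (blk 34, set 2) → MISS  vc=[]
3: 0x24b (blk 36, set 4) → L1-HIT  vc=[]
4: 0x245 (blk 36, set 4) → L1-HIT  vc=[]
5: 0x24f (blk 36, set 4) → L1-HIT  vc=[]
6: 0x24b (blk 36, set 4) → L1-HIT  vc=[]
7: 0x3cd (blk 60, set 4) → MISS  vc=[36]
8: 0x197 (blk 25, set 1) → MISS  vc=[36]
9: 0x9b (blk 9, set 1) → MISS  vc=[36, 25]
10: 0x114 (blk 17, set 1) → MISS  vc=[36, 25, 9]
11: 0x99 (blk 9, set 1) → VC-HIT  vc=[36, 25, 17]
12: 0x9c (blk 9, set 1) → L1-HIT  vc=[36, 25, 17]
13: 0x110 (blk 17, set 1) → VC-HIT  vc=[36, 25, 9]
14: 0x97 (blk 9, set 1) → VC-HIT  vc=[36, 25, 17]

SEQ = [MISS, L1-HIT, MISS, L1-HIT, L1-HIT, L1-HIT, L1-HIT, MISS, MISS, MISS, MISS, VC-HIT, L1-HIT, VC-HIT, VC-HIT]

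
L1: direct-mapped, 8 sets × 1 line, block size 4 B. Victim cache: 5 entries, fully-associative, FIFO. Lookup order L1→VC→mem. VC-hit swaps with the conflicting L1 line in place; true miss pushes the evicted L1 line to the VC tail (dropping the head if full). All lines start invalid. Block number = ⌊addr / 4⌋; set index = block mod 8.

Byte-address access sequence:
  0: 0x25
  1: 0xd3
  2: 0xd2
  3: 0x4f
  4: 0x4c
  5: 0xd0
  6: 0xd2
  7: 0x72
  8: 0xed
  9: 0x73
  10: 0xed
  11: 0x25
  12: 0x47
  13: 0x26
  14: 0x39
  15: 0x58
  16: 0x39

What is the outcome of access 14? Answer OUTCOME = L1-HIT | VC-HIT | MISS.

#0 0x25→b9/s1 MISS; vc=[]
#1 0xd3→b52/s4 MISS; vc=[]
#2 0xd2→b52/s4 L1-HIT; vc=[]
#3 0x4f→b19/s3 MISS; vc=[]
#4 0x4c→b19/s3 L1-HIT; vc=[]
#5 0xd0→b52/s4 L1-HIT; vc=[]
#6 0xd2→b52/s4 L1-HIT; vc=[]
#7 0x72→b28/s4 MISS; vc=[52]
#8 0xed→b59/s3 MISS; vc=[52,19]
#9 0x73→b28/s4 L1-HIT; vc=[52,19]
#10 0xed→b59/s3 L1-HIT; vc=[52,19]
#11 0x25→b9/s1 L1-HIT; vc=[52,19]
#12 0x47→b17/s1 MISS; vc=[52,19,9]
#13 0x26→b9/s1 VC-HIT; vc=[52,19,17]
#14 0x39→b14/s6 MISS; vc=[52,19,17]
#15 0x58→b22/s6 MISS; vc=[52,19,17,14]
#16 0x39→b14/s6 VC-HIT; vc=[52,19,17,22]

OUTCOME = MISS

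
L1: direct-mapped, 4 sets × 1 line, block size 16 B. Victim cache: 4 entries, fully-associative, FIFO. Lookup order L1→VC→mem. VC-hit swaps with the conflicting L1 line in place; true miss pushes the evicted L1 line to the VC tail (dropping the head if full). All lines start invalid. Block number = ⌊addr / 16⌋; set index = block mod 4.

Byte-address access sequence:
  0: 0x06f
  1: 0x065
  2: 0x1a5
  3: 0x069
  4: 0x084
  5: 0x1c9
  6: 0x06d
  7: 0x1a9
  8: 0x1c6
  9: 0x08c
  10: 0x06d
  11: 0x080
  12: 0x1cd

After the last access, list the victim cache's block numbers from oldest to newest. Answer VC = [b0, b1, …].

  [0] addr=0x6f blk=6 s=2: MISS | VC []
  [1] addr=0x65 blk=6 s=2: L1-HIT | VC []
  [2] addr=0x1a5 blk=26 s=2: MISS | VC [6]
  [3] addr=0x69 blk=6 s=2: VC-HIT | VC [26]
  [4] addr=0x84 blk=8 s=0: MISS | VC [26]
  [5] addr=0x1c9 blk=28 s=0: MISS | VC [26, 8]
  [6] addr=0x6d blk=6 s=2: L1-HIT | VC [26, 8]
  [7] addr=0x1a9 blk=26 s=2: VC-HIT | VC [6, 8]
  [8] addr=0x1c6 blk=28 s=0: L1-HIT | VC [6, 8]
  [9] addr=0x8c blk=8 s=0: VC-HIT | VC [6, 28]
  [10] addr=0x6d blk=6 s=2: VC-HIT | VC [26, 28]
  [11] addr=0x80 blk=8 s=0: L1-HIT | VC [26, 28]
  [12] addr=0x1cd blk=28 s=0: VC-HIT | VC [26, 8]

VC = [26, 8]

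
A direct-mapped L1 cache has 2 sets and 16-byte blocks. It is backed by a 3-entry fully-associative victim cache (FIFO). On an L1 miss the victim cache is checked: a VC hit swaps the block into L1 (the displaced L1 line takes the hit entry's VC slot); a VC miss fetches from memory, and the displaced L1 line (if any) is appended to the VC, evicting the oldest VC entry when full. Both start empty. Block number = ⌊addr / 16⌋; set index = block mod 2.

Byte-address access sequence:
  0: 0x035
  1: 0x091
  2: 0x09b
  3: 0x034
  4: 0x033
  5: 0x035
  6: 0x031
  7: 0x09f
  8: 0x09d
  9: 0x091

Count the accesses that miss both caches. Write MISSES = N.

MISSES = 2

0: 0x35 (blk 3, set 1) → MISS  vc=[]
1: 0x91 (blk 9, set 1) → MISS  vc=[3]
2: 0x9b (blk 9, set 1) → L1-HIT  vc=[3]
3: 0x34 (blk 3, set 1) → VC-HIT  vc=[9]
4: 0x33 (blk 3, set 1) → L1-HIT  vc=[9]
5: 0x35 (blk 3, set 1) → L1-HIT  vc=[9]
6: 0x31 (blk 3, set 1) → L1-HIT  vc=[9]
7: 0x9f (blk 9, set 1) → VC-HIT  vc=[3]
8: 0x9d (blk 9, set 1) → L1-HIT  vc=[3]
9: 0x91 (blk 9, set 1) → L1-HIT  vc=[3]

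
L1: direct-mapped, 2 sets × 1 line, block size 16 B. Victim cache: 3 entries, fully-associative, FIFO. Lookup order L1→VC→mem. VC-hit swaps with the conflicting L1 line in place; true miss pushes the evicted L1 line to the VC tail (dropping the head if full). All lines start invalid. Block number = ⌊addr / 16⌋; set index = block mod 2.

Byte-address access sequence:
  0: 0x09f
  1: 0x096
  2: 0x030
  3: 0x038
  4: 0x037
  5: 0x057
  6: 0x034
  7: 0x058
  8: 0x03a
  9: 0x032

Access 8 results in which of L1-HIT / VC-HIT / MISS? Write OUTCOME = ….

OUTCOME = VC-HIT

  [0] addr=0x9f blk=9 s=1: MISS | VC []
  [1] addr=0x96 blk=9 s=1: L1-HIT | VC []
  [2] addr=0x30 blk=3 s=1: MISS | VC [9]
  [3] addr=0x38 blk=3 s=1: L1-HIT | VC [9]
  [4] addr=0x37 blk=3 s=1: L1-HIT | VC [9]
  [5] addr=0x57 blk=5 s=1: MISS | VC [9, 3]
  [6] addr=0x34 blk=3 s=1: VC-HIT | VC [9, 5]
  [7] addr=0x58 blk=5 s=1: VC-HIT | VC [9, 3]
  [8] addr=0x3a blk=3 s=1: VC-HIT | VC [9, 5]
  [9] addr=0x32 blk=3 s=1: L1-HIT | VC [9, 5]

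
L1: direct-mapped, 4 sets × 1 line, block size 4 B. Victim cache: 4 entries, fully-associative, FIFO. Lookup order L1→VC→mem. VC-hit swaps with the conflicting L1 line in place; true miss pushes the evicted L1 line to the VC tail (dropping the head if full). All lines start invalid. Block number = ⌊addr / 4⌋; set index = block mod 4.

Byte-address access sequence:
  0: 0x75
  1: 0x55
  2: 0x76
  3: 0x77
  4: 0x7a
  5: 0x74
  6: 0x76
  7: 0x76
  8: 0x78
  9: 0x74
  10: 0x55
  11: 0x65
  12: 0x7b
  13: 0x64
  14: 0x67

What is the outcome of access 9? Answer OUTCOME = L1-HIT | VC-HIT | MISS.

  [0] addr=0x75 blk=29 s=1: MISS | VC []
  [1] addr=0x55 blk=21 s=1: MISS | VC [29]
  [2] addr=0x76 blk=29 s=1: VC-HIT | VC [21]
  [3] addr=0x77 blk=29 s=1: L1-HIT | VC [21]
  [4] addr=0x7a blk=30 s=2: MISS | VC [21]
  [5] addr=0x74 blk=29 s=1: L1-HIT | VC [21]
  [6] addr=0x76 blk=29 s=1: L1-HIT | VC [21]
  [7] addr=0x76 blk=29 s=1: L1-HIT | VC [21]
  [8] addr=0x78 blk=30 s=2: L1-HIT | VC [21]
  [9] addr=0x74 blk=29 s=1: L1-HIT | VC [21]
  [10] addr=0x55 blk=21 s=1: VC-HIT | VC [29]
  [11] addr=0x65 blk=25 s=1: MISS | VC [29, 21]
  [12] addr=0x7b blk=30 s=2: L1-HIT | VC [29, 21]
  [13] addr=0x64 blk=25 s=1: L1-HIT | VC [29, 21]
  [14] addr=0x67 blk=25 s=1: L1-HIT | VC [29, 21]

OUTCOME = L1-HIT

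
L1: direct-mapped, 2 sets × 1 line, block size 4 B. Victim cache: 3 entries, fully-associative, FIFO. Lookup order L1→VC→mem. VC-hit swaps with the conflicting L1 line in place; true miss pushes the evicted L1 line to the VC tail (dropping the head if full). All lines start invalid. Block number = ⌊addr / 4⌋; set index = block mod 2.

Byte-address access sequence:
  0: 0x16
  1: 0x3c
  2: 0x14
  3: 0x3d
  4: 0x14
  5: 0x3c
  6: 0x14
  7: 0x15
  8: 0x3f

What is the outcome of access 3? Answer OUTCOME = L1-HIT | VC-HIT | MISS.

  [0] addr=0x16 blk=5 s=1: MISS | VC []
  [1] addr=0x3c blk=15 s=1: MISS | VC [5]
  [2] addr=0x14 blk=5 s=1: VC-HIT | VC [15]
  [3] addr=0x3d blk=15 s=1: VC-HIT | VC [5]
  [4] addr=0x14 blk=5 s=1: VC-HIT | VC [15]
  [5] addr=0x3c blk=15 s=1: VC-HIT | VC [5]
  [6] addr=0x14 blk=5 s=1: VC-HIT | VC [15]
  [7] addr=0x15 blk=5 s=1: L1-HIT | VC [15]
  [8] addr=0x3f blk=15 s=1: VC-HIT | VC [5]

OUTCOME = VC-HIT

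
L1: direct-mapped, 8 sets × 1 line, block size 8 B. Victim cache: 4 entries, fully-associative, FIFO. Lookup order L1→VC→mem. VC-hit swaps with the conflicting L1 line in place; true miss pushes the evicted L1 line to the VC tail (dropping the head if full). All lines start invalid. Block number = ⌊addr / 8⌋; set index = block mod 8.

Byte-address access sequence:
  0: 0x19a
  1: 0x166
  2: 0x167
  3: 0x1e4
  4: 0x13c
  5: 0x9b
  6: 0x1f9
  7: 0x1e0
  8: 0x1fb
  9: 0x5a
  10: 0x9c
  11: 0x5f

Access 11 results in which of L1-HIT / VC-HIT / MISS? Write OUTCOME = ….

  [0] addr=0x19a blk=51 s=3: MISS | VC []
  [1] addr=0x166 blk=44 s=4: MISS | VC []
  [2] addr=0x167 blk=44 s=4: L1-HIT | VC []
  [3] addr=0x1e4 blk=60 s=4: MISS | VC [44]
  [4] addr=0x13c blk=39 s=7: MISS | VC [44]
  [5] addr=0x9b blk=19 s=3: MISS | VC [44, 51]
  [6] addr=0x1f9 blk=63 s=7: MISS | VC [44, 51, 39]
  [7] addr=0x1e0 blk=60 s=4: L1-HIT | VC [44, 51, 39]
  [8] addr=0x1fb blk=63 s=7: L1-HIT | VC [44, 51, 39]
  [9] addr=0x5a blk=11 s=3: MISS | VC [44, 51, 39, 19]
  [10] addr=0x9c blk=19 s=3: VC-HIT | VC [44, 51, 39, 11]
  [11] addr=0x5f blk=11 s=3: VC-HIT | VC [44, 51, 39, 19]

OUTCOME = VC-HIT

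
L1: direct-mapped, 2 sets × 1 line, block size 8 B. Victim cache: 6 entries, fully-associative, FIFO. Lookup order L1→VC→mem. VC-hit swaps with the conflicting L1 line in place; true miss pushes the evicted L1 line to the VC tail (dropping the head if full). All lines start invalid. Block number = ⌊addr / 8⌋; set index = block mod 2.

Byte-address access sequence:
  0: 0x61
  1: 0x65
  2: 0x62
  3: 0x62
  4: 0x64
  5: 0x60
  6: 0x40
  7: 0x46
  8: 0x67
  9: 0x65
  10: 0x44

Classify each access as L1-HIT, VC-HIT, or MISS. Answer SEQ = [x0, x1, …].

0: 0x61 (blk 12, set 0) → MISS  vc=[]
1: 0x65 (blk 12, set 0) → L1-HIT  vc=[]
2: 0x62 (blk 12, set 0) → L1-HIT  vc=[]
3: 0x62 (blk 12, set 0) → L1-HIT  vc=[]
4: 0x64 (blk 12, set 0) → L1-HIT  vc=[]
5: 0x60 (blk 12, set 0) → L1-HIT  vc=[]
6: 0x40 (blk 8, set 0) → MISS  vc=[12]
7: 0x46 (blk 8, set 0) → L1-HIT  vc=[12]
8: 0x67 (blk 12, set 0) → VC-HIT  vc=[8]
9: 0x65 (blk 12, set 0) → L1-HIT  vc=[8]
10: 0x44 (blk 8, set 0) → VC-HIT  vc=[12]

SEQ = [MISS, L1-HIT, L1-HIT, L1-HIT, L1-HIT, L1-HIT, MISS, L1-HIT, VC-HIT, L1-HIT, VC-HIT]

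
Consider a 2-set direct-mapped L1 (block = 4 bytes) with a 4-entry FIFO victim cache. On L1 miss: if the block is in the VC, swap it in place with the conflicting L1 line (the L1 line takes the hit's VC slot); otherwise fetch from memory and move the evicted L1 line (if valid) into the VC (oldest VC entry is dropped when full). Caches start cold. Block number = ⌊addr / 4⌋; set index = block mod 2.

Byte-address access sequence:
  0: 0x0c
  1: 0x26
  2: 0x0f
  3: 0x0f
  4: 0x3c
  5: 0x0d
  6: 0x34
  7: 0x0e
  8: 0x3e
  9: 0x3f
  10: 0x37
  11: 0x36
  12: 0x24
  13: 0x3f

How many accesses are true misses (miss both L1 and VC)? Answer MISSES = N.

  [0] addr=0xc blk=3 s=1: MISS | VC []
  [1] addr=0x26 blk=9 s=1: MISS | VC [3]
  [2] addr=0xf blk=3 s=1: VC-HIT | VC [9]
  [3] addr=0xf blk=3 s=1: L1-HIT | VC [9]
  [4] addr=0x3c blk=15 s=1: MISS | VC [9, 3]
  [5] addr=0xd blk=3 s=1: VC-HIT | VC [9, 15]
  [6] addr=0x34 blk=13 s=1: MISS | VC [9, 15, 3]
  [7] addr=0xe blk=3 s=1: VC-HIT | VC [9, 15, 13]
  [8] addr=0x3e blk=15 s=1: VC-HIT | VC [9, 3, 13]
  [9] addr=0x3f blk=15 s=1: L1-HIT | VC [9, 3, 13]
  [10] addr=0x37 blk=13 s=1: VC-HIT | VC [9, 3, 15]
  [11] addr=0x36 blk=13 s=1: L1-HIT | VC [9, 3, 15]
  [12] addr=0x24 blk=9 s=1: VC-HIT | VC [13, 3, 15]
  [13] addr=0x3f blk=15 s=1: VC-HIT | VC [13, 3, 9]

MISSES = 4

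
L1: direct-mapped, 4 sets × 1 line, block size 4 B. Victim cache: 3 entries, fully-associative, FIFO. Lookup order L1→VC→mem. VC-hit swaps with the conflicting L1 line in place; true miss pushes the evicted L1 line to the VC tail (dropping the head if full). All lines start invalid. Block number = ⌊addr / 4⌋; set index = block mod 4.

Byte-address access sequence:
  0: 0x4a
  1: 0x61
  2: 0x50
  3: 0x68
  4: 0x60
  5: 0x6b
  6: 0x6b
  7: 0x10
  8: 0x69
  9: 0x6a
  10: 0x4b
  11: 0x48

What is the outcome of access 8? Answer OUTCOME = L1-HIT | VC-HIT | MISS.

OUTCOME = L1-HIT

#0 0x4a→b18/s2 MISS; vc=[]
#1 0x61→b24/s0 MISS; vc=[]
#2 0x50→b20/s0 MISS; vc=[24]
#3 0x68→b26/s2 MISS; vc=[24,18]
#4 0x60→b24/s0 VC-HIT; vc=[20,18]
#5 0x6b→b26/s2 L1-HIT; vc=[20,18]
#6 0x6b→b26/s2 L1-HIT; vc=[20,18]
#7 0x10→b4/s0 MISS; vc=[20,18,24]
#8 0x69→b26/s2 L1-HIT; vc=[20,18,24]
#9 0x6a→b26/s2 L1-HIT; vc=[20,18,24]
#10 0x4b→b18/s2 VC-HIT; vc=[20,26,24]
#11 0x48→b18/s2 L1-HIT; vc=[20,26,24]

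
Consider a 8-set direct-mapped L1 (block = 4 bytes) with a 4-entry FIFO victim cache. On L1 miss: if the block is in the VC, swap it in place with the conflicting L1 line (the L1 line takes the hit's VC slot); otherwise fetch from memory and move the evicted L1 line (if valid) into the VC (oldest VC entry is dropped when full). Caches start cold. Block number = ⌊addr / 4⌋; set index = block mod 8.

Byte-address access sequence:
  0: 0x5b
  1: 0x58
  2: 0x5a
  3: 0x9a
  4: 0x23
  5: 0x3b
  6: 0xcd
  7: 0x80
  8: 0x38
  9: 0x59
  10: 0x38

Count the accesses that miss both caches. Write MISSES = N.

MISSES = 6

  [0] addr=0x5b blk=22 s=6: MISS | VC []
  [1] addr=0x58 blk=22 s=6: L1-HIT | VC []
  [2] addr=0x5a blk=22 s=6: L1-HIT | VC []
  [3] addr=0x9a blk=38 s=6: MISS | VC [22]
  [4] addr=0x23 blk=8 s=0: MISS | VC [22]
  [5] addr=0x3b blk=14 s=6: MISS | VC [22, 38]
  [6] addr=0xcd blk=51 s=3: MISS | VC [22, 38]
  [7] addr=0x80 blk=32 s=0: MISS | VC [22, 38, 8]
  [8] addr=0x38 blk=14 s=6: L1-HIT | VC [22, 38, 8]
  [9] addr=0x59 blk=22 s=6: VC-HIT | VC [14, 38, 8]
  [10] addr=0x38 blk=14 s=6: VC-HIT | VC [22, 38, 8]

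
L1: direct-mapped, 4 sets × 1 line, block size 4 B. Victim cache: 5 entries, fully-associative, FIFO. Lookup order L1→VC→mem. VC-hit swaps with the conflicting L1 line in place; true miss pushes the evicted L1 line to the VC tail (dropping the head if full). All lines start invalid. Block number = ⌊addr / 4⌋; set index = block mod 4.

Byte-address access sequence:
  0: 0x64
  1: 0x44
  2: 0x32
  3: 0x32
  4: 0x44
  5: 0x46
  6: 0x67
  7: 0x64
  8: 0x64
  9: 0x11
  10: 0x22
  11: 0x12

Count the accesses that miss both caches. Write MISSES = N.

  [0] addr=0x64 blk=25 s=1: MISS | VC []
  [1] addr=0x44 blk=17 s=1: MISS | VC [25]
  [2] addr=0x32 blk=12 s=0: MISS | VC [25]
  [3] addr=0x32 blk=12 s=0: L1-HIT | VC [25]
  [4] addr=0x44 blk=17 s=1: L1-HIT | VC [25]
  [5] addr=0x46 blk=17 s=1: L1-HIT | VC [25]
  [6] addr=0x67 blk=25 s=1: VC-HIT | VC [17]
  [7] addr=0x64 blk=25 s=1: L1-HIT | VC [17]
  [8] addr=0x64 blk=25 s=1: L1-HIT | VC [17]
  [9] addr=0x11 blk=4 s=0: MISS | VC [17, 12]
  [10] addr=0x22 blk=8 s=0: MISS | VC [17, 12, 4]
  [11] addr=0x12 blk=4 s=0: VC-HIT | VC [17, 12, 8]

MISSES = 5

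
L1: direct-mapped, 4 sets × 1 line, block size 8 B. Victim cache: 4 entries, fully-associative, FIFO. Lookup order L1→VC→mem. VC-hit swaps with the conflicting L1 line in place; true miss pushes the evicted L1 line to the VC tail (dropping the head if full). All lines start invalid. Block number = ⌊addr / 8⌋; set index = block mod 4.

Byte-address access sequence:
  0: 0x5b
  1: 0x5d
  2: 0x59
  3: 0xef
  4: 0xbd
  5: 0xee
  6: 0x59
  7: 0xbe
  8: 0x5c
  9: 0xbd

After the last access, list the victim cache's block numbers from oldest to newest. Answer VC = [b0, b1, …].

#0 0x5b→b11/s3 MISS; vc=[]
#1 0x5d→b11/s3 L1-HIT; vc=[]
#2 0x59→b11/s3 L1-HIT; vc=[]
#3 0xef→b29/s1 MISS; vc=[]
#4 0xbd→b23/s3 MISS; vc=[11]
#5 0xee→b29/s1 L1-HIT; vc=[11]
#6 0x59→b11/s3 VC-HIT; vc=[23]
#7 0xbe→b23/s3 VC-HIT; vc=[11]
#8 0x5c→b11/s3 VC-HIT; vc=[23]
#9 0xbd→b23/s3 VC-HIT; vc=[11]

VC = [11]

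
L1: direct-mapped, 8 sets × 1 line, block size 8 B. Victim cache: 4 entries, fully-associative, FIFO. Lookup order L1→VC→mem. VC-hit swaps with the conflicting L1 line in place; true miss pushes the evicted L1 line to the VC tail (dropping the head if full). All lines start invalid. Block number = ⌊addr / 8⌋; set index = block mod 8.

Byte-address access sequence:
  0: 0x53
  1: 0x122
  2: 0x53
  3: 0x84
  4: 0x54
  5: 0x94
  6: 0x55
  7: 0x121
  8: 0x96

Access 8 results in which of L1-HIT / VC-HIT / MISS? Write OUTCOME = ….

  [0] addr=0x53 blk=10 s=2: MISS | VC []
  [1] addr=0x122 blk=36 s=4: MISS | VC []
  [2] addr=0x53 blk=10 s=2: L1-HIT | VC []
  [3] addr=0x84 blk=16 s=0: MISS | VC []
  [4] addr=0x54 blk=10 s=2: L1-HIT | VC []
  [5] addr=0x94 blk=18 s=2: MISS | VC [10]
  [6] addr=0x55 blk=10 s=2: VC-HIT | VC [18]
  [7] addr=0x121 blk=36 s=4: L1-HIT | VC [18]
  [8] addr=0x96 blk=18 s=2: VC-HIT | VC [10]

OUTCOME = VC-HIT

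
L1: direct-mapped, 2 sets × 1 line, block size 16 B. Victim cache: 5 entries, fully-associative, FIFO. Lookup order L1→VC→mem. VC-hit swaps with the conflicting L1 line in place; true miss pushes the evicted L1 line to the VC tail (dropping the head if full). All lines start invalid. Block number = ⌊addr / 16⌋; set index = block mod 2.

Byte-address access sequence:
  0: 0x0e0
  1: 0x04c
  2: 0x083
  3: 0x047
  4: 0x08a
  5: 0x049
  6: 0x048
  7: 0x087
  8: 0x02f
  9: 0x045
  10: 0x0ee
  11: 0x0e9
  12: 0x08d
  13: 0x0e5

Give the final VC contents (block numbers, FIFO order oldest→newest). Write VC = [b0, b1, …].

0: 0xe0 (blk 14, set 0) → MISS  vc=[]
1: 0x4c (blk 4, set 0) → MISS  vc=[14]
2: 0x83 (blk 8, set 0) → MISS  vc=[14, 4]
3: 0x47 (blk 4, set 0) → VC-HIT  vc=[14, 8]
4: 0x8a (blk 8, set 0) → VC-HIT  vc=[14, 4]
5: 0x49 (blk 4, set 0) → VC-HIT  vc=[14, 8]
6: 0x48 (blk 4, set 0) → L1-HIT  vc=[14, 8]
7: 0x87 (blk 8, set 0) → VC-HIT  vc=[14, 4]
8: 0x2f (blk 2, set 0) → MISS  vc=[14, 4, 8]
9: 0x45 (blk 4, set 0) → VC-HIT  vc=[14, 2, 8]
10: 0xee (blk 14, set 0) → VC-HIT  vc=[4, 2, 8]
11: 0xe9 (blk 14, set 0) → L1-HIT  vc=[4, 2, 8]
12: 0x8d (blk 8, set 0) → VC-HIT  vc=[4, 2, 14]
13: 0xe5 (blk 14, set 0) → VC-HIT  vc=[4, 2, 8]

VC = [4, 2, 8]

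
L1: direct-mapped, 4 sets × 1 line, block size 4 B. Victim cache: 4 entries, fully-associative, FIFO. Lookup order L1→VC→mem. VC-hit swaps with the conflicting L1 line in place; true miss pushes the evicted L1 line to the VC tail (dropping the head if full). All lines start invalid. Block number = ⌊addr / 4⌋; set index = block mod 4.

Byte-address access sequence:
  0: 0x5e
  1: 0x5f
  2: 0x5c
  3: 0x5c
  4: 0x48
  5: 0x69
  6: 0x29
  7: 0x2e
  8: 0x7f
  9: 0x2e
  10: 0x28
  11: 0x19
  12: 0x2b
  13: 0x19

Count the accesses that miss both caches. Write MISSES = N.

MISSES = 7

0: 0x5e (blk 23, set 3) → MISS  vc=[]
1: 0x5f (blk 23, set 3) → L1-HIT  vc=[]
2: 0x5c (blk 23, set 3) → L1-HIT  vc=[]
3: 0x5c (blk 23, set 3) → L1-HIT  vc=[]
4: 0x48 (blk 18, set 2) → MISS  vc=[]
5: 0x69 (blk 26, set 2) → MISS  vc=[18]
6: 0x29 (blk 10, set 2) → MISS  vc=[18, 26]
7: 0x2e (blk 11, set 3) → MISS  vc=[18, 26, 23]
8: 0x7f (blk 31, set 3) → MISS  vc=[18, 26, 23, 11]
9: 0x2e (blk 11, set 3) → VC-HIT  vc=[18, 26, 23, 31]
10: 0x28 (blk 10, set 2) → L1-HIT  vc=[18, 26, 23, 31]
11: 0x19 (blk 6, set 2) → MISS  vc=[26, 23, 31, 10]
12: 0x2b (blk 10, set 2) → VC-HIT  vc=[26, 23, 31, 6]
13: 0x19 (blk 6, set 2) → VC-HIT  vc=[26, 23, 31, 10]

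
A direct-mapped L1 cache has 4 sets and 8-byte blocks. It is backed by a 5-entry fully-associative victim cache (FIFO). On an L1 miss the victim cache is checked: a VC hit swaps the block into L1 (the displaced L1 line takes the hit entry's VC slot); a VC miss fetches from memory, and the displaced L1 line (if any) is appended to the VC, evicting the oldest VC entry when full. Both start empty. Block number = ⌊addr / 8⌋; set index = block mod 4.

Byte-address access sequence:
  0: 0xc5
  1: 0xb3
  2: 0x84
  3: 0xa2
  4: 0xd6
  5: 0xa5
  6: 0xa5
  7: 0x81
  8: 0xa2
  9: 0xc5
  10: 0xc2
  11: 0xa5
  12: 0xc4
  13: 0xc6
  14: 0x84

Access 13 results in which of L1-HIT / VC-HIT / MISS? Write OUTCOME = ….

OUTCOME = L1-HIT

#0 0xc5→b24/s0 MISS; vc=[]
#1 0xb3→b22/s2 MISS; vc=[]
#2 0x84→b16/s0 MISS; vc=[24]
#3 0xa2→b20/s0 MISS; vc=[24,16]
#4 0xd6→b26/s2 MISS; vc=[24,16,22]
#5 0xa5→b20/s0 L1-HIT; vc=[24,16,22]
#6 0xa5→b20/s0 L1-HIT; vc=[24,16,22]
#7 0x81→b16/s0 VC-HIT; vc=[24,20,22]
#8 0xa2→b20/s0 VC-HIT; vc=[24,16,22]
#9 0xc5→b24/s0 VC-HIT; vc=[20,16,22]
#10 0xc2→b24/s0 L1-HIT; vc=[20,16,22]
#11 0xa5→b20/s0 VC-HIT; vc=[24,16,22]
#12 0xc4→b24/s0 VC-HIT; vc=[20,16,22]
#13 0xc6→b24/s0 L1-HIT; vc=[20,16,22]
#14 0x84→b16/s0 VC-HIT; vc=[20,24,22]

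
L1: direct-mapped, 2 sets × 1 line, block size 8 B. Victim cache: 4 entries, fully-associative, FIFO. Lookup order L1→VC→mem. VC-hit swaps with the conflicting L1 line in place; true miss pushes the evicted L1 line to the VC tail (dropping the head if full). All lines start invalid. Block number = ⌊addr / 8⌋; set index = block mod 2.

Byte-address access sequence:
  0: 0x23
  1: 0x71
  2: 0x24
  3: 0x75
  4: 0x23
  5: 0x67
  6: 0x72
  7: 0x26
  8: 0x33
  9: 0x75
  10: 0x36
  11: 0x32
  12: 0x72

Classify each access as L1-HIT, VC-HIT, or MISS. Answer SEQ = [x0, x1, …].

SEQ = [MISS, MISS, VC-HIT, VC-HIT, VC-HIT, MISS, VC-HIT, VC-HIT, MISS, VC-HIT, VC-HIT, L1-HIT, VC-HIT]

0: 0x23 (blk 4, set 0) → MISS  vc=[]
1: 0x71 (blk 14, set 0) → MISS  vc=[4]
2: 0x24 (blk 4, set 0) → VC-HIT  vc=[14]
3: 0x75 (blk 14, set 0) → VC-HIT  vc=[4]
4: 0x23 (blk 4, set 0) → VC-HIT  vc=[14]
5: 0x67 (blk 12, set 0) → MISS  vc=[14, 4]
6: 0x72 (blk 14, set 0) → VC-HIT  vc=[12, 4]
7: 0x26 (blk 4, set 0) → VC-HIT  vc=[12, 14]
8: 0x33 (blk 6, set 0) → MISS  vc=[12, 14, 4]
9: 0x75 (blk 14, set 0) → VC-HIT  vc=[12, 6, 4]
10: 0x36 (blk 6, set 0) → VC-HIT  vc=[12, 14, 4]
11: 0x32 (blk 6, set 0) → L1-HIT  vc=[12, 14, 4]
12: 0x72 (blk 14, set 0) → VC-HIT  vc=[12, 6, 4]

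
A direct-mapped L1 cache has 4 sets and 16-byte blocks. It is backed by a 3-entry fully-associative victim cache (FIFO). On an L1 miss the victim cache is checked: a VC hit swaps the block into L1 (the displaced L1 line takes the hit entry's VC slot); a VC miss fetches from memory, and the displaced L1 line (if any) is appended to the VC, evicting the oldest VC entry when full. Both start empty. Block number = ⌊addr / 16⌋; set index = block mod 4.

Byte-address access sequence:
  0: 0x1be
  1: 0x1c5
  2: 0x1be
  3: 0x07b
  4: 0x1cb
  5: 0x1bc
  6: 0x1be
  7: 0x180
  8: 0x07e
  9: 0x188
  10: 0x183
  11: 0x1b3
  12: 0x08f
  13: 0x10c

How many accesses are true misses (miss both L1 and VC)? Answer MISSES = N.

0: 0x1be (blk 27, set 3) → MISS  vc=[]
1: 0x1c5 (blk 28, set 0) → MISS  vc=[]
2: 0x1be (blk 27, set 3) → L1-HIT  vc=[]
3: 0x7b (blk 7, set 3) → MISS  vc=[27]
4: 0x1cb (blk 28, set 0) → L1-HIT  vc=[27]
5: 0x1bc (blk 27, set 3) → VC-HIT  vc=[7]
6: 0x1be (blk 27, set 3) → L1-HIT  vc=[7]
7: 0x180 (blk 24, set 0) → MISS  vc=[7, 28]
8: 0x7e (blk 7, set 3) → VC-HIT  vc=[27, 28]
9: 0x188 (blk 24, set 0) → L1-HIT  vc=[27, 28]
10: 0x183 (blk 24, set 0) → L1-HIT  vc=[27, 28]
11: 0x1b3 (blk 27, set 3) → VC-HIT  vc=[7, 28]
12: 0x8f (blk 8, set 0) → MISS  vc=[7, 28, 24]
13: 0x10c (blk 16, set 0) → MISS  vc=[28, 24, 8]

MISSES = 6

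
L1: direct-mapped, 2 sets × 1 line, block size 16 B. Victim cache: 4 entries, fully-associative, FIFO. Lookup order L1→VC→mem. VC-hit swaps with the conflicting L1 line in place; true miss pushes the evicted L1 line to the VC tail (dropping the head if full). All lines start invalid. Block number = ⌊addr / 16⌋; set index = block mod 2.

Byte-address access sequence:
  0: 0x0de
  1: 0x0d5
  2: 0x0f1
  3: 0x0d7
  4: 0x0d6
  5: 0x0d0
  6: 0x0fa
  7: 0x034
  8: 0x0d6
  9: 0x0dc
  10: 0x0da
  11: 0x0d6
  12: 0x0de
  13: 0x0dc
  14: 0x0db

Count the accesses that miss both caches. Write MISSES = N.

0: 0xde (blk 13, set 1) → MISS  vc=[]
1: 0xd5 (blk 13, set 1) → L1-HIT  vc=[]
2: 0xf1 (blk 15, set 1) → MISS  vc=[13]
3: 0xd7 (blk 13, set 1) → VC-HIT  vc=[15]
4: 0xd6 (blk 13, set 1) → L1-HIT  vc=[15]
5: 0xd0 (blk 13, set 1) → L1-HIT  vc=[15]
6: 0xfa (blk 15, set 1) → VC-HIT  vc=[13]
7: 0x34 (blk 3, set 1) → MISS  vc=[13, 15]
8: 0xd6 (blk 13, set 1) → VC-HIT  vc=[3, 15]
9: 0xdc (blk 13, set 1) → L1-HIT  vc=[3, 15]
10: 0xda (blk 13, set 1) → L1-HIT  vc=[3, 15]
11: 0xd6 (blk 13, set 1) → L1-HIT  vc=[3, 15]
12: 0xde (blk 13, set 1) → L1-HIT  vc=[3, 15]
13: 0xdc (blk 13, set 1) → L1-HIT  vc=[3, 15]
14: 0xdb (blk 13, set 1) → L1-HIT  vc=[3, 15]

MISSES = 3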